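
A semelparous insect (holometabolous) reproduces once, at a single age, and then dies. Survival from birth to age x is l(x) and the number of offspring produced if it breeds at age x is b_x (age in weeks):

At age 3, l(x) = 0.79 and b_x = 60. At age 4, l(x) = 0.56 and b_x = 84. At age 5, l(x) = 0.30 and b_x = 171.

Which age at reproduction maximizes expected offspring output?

5

Expected offspring if breeding at age x = l(x) × b_x:
  age 3: 0.79 × 60 = 47.400
  age 4: 0.56 × 84 = 47.040
  age 5: 0.30 × 171 = 51.300
Maximum at age 5 (51.300).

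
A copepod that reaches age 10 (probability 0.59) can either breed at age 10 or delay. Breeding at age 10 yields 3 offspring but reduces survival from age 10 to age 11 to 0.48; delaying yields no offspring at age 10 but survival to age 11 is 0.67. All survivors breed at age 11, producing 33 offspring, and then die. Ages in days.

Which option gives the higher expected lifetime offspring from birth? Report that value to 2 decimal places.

13.04

breed at age 10: R₀ = 0.59 × (3 + 0.48 × 33) = 0.59 × 18.8400 = 11.1156
delay to age 11: R₀ = 0.59 × (0.67 × 33) = 0.59 × 22.1100 = 13.0449
Higher: delay to age 11 (13.0449).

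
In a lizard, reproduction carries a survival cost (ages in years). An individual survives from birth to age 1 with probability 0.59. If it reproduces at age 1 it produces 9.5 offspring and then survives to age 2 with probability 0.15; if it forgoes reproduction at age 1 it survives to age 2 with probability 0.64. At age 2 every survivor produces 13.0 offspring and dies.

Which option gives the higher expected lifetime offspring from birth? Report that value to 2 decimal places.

breed at age 1: R₀ = 0.59 × (9.5 + 0.15 × 13.0) = 0.59 × 11.4500 = 6.7555
delay to age 2: R₀ = 0.59 × (0.64 × 13.0) = 0.59 × 8.3200 = 4.9088
Higher: breed at age 1 (6.7555).

6.76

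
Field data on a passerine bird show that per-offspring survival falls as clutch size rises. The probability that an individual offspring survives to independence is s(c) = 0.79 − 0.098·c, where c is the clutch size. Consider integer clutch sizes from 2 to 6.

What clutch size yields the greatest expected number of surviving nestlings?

4

Expected surviving nestlings = c × s(c):
  c=2: 2 × 0.594 = 1.188
  c=3: 3 × 0.496 = 1.488
  c=4: 4 × 0.398 = 1.592
  c=5: 5 × 0.300 = 1.500
  c=6: 6 × 0.202 = 1.212
Maximum at c = 4 (1.592 surviving nestlings).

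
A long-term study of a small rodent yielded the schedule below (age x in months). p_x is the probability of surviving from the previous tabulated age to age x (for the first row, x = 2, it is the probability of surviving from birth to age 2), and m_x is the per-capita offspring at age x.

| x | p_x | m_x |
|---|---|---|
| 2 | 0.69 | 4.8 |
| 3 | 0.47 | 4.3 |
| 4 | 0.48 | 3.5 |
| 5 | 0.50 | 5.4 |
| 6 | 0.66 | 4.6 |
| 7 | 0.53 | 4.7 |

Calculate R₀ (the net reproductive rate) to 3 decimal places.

Survivorship from birth: l_x = p_2·p_3·…·p_x.
  l_2 = 0.69000
  l_3 = 0.32430
  l_4 = 0.15566
  l_5 = 0.07783
  l_6 = 0.05137
  l_7 = 0.02723
R₀ = Σ l_x m_x:
  age 2: 0.69000 × 4.8 = 3.3120
  age 3: 0.32430 × 4.3 = 1.3945
  age 4: 0.15566 × 3.5 = 0.5448
  age 5: 0.07783 × 5.4 = 0.4203
  age 6: 0.05137 × 4.6 = 0.2363
  age 7: 0.02723 × 4.7 = 0.1280
R₀ = 3.3120 + 1.3945 + 0.5448 + 0.4203 + 0.2363 + 0.1280 = 6.0359

6.036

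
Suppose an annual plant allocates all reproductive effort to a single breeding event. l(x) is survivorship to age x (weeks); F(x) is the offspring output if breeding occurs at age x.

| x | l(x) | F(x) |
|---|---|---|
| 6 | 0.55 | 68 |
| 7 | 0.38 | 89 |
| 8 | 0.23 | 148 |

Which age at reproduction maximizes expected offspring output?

6

Expected offspring if breeding at age x = l(x) × F(x):
  age 6: 0.55 × 68 = 37.400
  age 7: 0.38 × 89 = 33.820
  age 8: 0.23 × 148 = 34.040
Maximum at age 6 (37.400).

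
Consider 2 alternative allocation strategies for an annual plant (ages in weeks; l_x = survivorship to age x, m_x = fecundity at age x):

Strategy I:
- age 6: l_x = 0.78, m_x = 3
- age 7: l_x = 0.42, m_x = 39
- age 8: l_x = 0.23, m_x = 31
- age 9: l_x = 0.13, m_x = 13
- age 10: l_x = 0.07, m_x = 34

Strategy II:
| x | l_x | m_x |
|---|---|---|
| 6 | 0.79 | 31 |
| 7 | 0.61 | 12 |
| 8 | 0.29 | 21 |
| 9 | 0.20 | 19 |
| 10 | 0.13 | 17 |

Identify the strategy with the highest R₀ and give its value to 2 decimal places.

43.91

Strategy I: R₀ = 0.78×3 + 0.42×39 + 0.23×31 + 0.13×13 + 0.07×34 = 29.9200
Strategy II: R₀ = 0.79×31 + 0.61×12 + 0.29×21 + 0.20×19 + 0.13×17 = 43.9100
Highest R₀: strategy II with 43.9100.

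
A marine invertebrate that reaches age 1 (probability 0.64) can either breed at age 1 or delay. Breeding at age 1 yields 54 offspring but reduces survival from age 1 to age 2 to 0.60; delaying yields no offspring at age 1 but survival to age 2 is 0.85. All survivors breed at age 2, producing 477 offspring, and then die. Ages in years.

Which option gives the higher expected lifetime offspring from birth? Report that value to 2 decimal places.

259.49

breed at age 1: R₀ = 0.64 × (54 + 0.60 × 477) = 0.64 × 340.2000 = 217.7280
delay to age 2: R₀ = 0.64 × (0.85 × 477) = 0.64 × 405.4500 = 259.4880
Higher: delay to age 2 (259.4880).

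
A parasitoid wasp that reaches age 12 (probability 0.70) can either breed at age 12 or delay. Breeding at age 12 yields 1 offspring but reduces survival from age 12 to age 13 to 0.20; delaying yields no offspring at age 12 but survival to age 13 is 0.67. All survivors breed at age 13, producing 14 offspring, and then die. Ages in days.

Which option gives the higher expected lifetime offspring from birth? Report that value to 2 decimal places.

6.57

breed at age 12: R₀ = 0.70 × (1 + 0.20 × 14) = 0.70 × 3.8000 = 2.6600
delay to age 13: R₀ = 0.70 × (0.67 × 14) = 0.70 × 9.3800 = 6.5660
Higher: delay to age 13 (6.5660).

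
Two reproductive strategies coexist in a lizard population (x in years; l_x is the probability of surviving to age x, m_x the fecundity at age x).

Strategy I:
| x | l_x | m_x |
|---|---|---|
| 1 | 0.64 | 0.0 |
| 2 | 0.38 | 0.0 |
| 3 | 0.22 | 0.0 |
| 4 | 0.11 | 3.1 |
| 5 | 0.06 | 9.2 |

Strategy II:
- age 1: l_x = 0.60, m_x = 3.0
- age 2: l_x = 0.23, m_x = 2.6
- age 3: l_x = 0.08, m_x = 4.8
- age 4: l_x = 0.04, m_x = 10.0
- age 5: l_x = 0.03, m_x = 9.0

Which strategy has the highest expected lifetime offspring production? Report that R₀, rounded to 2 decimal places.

Strategy I: R₀ = 0.64×0.0 + 0.38×0.0 + 0.22×0.0 + 0.11×3.1 + 0.06×9.2 = 0.8930
Strategy II: R₀ = 0.60×3.0 + 0.23×2.6 + 0.08×4.8 + 0.04×10.0 + 0.03×9.0 = 3.4520
Highest R₀: strategy II with 3.4520.

3.45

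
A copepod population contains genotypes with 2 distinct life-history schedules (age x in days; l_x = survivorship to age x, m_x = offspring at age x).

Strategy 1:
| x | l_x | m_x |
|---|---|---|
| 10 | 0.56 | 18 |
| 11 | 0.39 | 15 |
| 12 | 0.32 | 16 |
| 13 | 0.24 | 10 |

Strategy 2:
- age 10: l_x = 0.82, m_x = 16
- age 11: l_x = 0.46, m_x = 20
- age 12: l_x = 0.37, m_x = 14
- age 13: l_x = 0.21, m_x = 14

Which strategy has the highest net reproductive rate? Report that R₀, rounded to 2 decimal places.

Strategy 1: R₀ = 0.56×18 + 0.39×15 + 0.32×16 + 0.24×10 = 23.4500
Strategy 2: R₀ = 0.82×16 + 0.46×20 + 0.37×14 + 0.21×14 = 30.4400
Highest R₀: strategy 2 with 30.4400.

30.44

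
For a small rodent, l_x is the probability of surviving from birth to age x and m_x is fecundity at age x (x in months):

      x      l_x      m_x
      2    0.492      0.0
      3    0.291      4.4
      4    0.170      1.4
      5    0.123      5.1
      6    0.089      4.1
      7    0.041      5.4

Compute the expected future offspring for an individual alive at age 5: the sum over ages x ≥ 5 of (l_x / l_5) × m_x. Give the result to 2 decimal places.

9.87

l_5 = 0.123. Conditional survival from age 5 to x is l_x / l_5.
  x=5: (0.123/0.123) × 5.1 = 5.1000
  x=6: (0.089/0.123) × 4.1 = 2.9667
  x=7: (0.041/0.123) × 5.4 = 1.8000
Sum = 5.1000 + 2.9667 + 1.8000 = 9.8667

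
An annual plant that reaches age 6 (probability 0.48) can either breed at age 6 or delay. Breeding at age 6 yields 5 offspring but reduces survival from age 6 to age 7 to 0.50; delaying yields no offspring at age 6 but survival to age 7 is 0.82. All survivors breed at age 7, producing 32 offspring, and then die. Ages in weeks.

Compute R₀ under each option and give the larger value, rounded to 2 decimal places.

breed at age 6: R₀ = 0.48 × (5 + 0.50 × 32) = 0.48 × 21.0000 = 10.0800
delay to age 7: R₀ = 0.48 × (0.82 × 32) = 0.48 × 26.2400 = 12.5952
Higher: delay to age 7 (12.5952).

12.60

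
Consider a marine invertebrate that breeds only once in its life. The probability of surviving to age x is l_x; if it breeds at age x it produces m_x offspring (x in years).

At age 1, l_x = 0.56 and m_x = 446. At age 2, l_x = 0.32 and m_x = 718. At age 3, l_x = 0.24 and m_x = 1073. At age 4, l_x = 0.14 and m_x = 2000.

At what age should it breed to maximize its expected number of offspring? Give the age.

4

Expected offspring if breeding at age x = l_x × m_x:
  age 1: 0.56 × 446 = 249.760
  age 2: 0.32 × 718 = 229.760
  age 3: 0.24 × 1073 = 257.520
  age 4: 0.14 × 2000 = 280.000
Maximum at age 4 (280.000).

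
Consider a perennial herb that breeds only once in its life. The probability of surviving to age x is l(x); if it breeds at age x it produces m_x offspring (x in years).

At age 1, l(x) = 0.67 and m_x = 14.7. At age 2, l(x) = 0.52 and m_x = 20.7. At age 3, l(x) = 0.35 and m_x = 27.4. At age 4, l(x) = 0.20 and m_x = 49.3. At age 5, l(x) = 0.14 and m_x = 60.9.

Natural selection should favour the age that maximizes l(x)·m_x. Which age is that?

2

Expected offspring if breeding at age x = l(x) × m_x:
  age 1: 0.67 × 14.7 = 9.849
  age 2: 0.52 × 20.7 = 10.764
  age 3: 0.35 × 27.4 = 9.590
  age 4: 0.20 × 49.3 = 9.860
  age 5: 0.14 × 60.9 = 8.526
Maximum at age 2 (10.764).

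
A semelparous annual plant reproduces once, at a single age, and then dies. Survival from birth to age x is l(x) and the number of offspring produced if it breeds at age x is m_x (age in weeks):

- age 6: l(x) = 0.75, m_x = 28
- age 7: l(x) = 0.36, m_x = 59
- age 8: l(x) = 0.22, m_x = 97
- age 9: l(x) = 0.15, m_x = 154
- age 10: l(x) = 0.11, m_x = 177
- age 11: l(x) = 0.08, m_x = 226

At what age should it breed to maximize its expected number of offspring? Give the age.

9

Expected offspring if breeding at age x = l(x) × m_x:
  age 6: 0.75 × 28 = 21.000
  age 7: 0.36 × 59 = 21.240
  age 8: 0.22 × 97 = 21.340
  age 9: 0.15 × 154 = 23.100
  age 10: 0.11 × 177 = 19.470
  age 11: 0.08 × 226 = 18.080
Maximum at age 9 (23.100).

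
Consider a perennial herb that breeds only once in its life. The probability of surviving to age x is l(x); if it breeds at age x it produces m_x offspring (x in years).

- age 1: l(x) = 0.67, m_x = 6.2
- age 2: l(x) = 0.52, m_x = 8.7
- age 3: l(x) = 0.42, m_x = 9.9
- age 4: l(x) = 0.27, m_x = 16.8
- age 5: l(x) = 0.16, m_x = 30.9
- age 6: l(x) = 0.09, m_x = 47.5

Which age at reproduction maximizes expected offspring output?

5

Expected offspring if breeding at age x = l(x) × m_x:
  age 1: 0.67 × 6.2 = 4.154
  age 2: 0.52 × 8.7 = 4.524
  age 3: 0.42 × 9.9 = 4.158
  age 4: 0.27 × 16.8 = 4.536
  age 5: 0.16 × 30.9 = 4.944
  age 6: 0.09 × 47.5 = 4.275
Maximum at age 5 (4.944).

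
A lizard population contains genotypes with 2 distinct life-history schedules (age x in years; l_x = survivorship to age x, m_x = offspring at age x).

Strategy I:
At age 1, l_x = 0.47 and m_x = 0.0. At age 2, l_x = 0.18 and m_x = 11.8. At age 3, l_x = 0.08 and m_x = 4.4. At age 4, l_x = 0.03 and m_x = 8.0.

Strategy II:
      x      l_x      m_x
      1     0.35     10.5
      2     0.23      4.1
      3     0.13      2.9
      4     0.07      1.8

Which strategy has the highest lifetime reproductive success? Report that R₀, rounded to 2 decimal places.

5.12

Strategy I: R₀ = 0.47×0.0 + 0.18×11.8 + 0.08×4.4 + 0.03×8.0 = 2.7160
Strategy II: R₀ = 0.35×10.5 + 0.23×4.1 + 0.13×2.9 + 0.07×1.8 = 5.1210
Highest R₀: strategy II with 5.1210.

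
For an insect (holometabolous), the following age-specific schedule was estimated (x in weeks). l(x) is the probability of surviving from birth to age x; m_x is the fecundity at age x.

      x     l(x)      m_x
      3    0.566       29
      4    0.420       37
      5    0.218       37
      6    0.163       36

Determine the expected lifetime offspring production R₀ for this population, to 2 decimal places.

R₀ = Σ l(x) m_x:
  age 3: 0.566 × 29 = 16.4140
  age 4: 0.420 × 37 = 15.5400
  age 5: 0.218 × 37 = 8.0660
  age 6: 0.163 × 36 = 5.8680
R₀ = 16.4140 + 15.5400 + 8.0660 + 5.8680 = 45.8880

45.89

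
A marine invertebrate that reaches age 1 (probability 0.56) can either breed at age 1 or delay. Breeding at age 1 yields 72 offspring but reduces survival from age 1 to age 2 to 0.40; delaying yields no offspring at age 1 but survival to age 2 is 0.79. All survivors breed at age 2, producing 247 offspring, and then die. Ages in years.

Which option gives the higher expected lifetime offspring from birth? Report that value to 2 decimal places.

breed at age 1: R₀ = 0.56 × (72 + 0.40 × 247) = 0.56 × 170.8000 = 95.6480
delay to age 2: R₀ = 0.56 × (0.79 × 247) = 0.56 × 195.1300 = 109.2728
Higher: delay to age 2 (109.2728).

109.27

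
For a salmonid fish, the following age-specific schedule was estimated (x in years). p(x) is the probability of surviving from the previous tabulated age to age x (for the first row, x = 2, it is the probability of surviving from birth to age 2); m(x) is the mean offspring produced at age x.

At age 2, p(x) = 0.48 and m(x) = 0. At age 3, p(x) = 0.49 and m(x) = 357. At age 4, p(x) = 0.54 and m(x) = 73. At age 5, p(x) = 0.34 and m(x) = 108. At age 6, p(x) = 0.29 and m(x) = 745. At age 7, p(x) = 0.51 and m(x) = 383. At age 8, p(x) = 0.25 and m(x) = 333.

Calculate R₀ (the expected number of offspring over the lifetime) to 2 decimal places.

110.21

Survivorship from birth: l_x = p_2·p_3·…·p_x.
  l_2 = 0.48000
  l_3 = 0.23520
  l_4 = 0.12701
  l_5 = 0.04318
  l_6 = 0.01252
  l_7 = 0.00639
  l_8 = 0.00160
R₀ = Σ l_x m(x):
  age 2: 0.48000 × 0 = 0.0000
  age 3: 0.23520 × 357 = 83.9664
  age 4: 0.12701 × 73 = 9.2717
  age 5: 0.04318 × 108 = 4.6634
  age 6: 0.01252 × 745 = 9.3274
  age 7: 0.00639 × 383 = 2.4474
  age 8: 0.00160 × 333 = 0.5328
R₀ = 0.0000 + 83.9664 + 9.2717 + 4.6634 + 9.3274 + 2.4474 + 0.5328 = 110.2091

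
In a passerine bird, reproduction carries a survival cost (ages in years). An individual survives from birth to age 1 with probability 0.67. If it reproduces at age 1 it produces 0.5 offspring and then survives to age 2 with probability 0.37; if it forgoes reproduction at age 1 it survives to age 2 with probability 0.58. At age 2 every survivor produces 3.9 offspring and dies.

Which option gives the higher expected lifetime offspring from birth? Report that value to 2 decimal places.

breed at age 1: R₀ = 0.67 × (0.5 + 0.37 × 3.9) = 0.67 × 1.9430 = 1.3018
delay to age 2: R₀ = 0.67 × (0.58 × 3.9) = 0.67 × 2.2620 = 1.5155
Higher: delay to age 2 (1.5155).

1.52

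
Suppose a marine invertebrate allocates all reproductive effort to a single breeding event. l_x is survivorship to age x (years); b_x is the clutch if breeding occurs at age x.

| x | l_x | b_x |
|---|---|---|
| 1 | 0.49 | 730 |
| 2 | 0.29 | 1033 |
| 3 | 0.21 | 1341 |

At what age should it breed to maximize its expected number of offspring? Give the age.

Expected offspring if breeding at age x = l_x × b_x:
  age 1: 0.49 × 730 = 357.700
  age 2: 0.29 × 1033 = 299.570
  age 3: 0.21 × 1341 = 281.610
Maximum at age 1 (357.700).

1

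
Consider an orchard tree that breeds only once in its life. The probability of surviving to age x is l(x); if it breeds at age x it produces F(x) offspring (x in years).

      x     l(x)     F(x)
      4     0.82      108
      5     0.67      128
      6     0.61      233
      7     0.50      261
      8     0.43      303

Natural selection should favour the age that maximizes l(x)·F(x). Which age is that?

6

Expected offspring if breeding at age x = l(x) × F(x):
  age 4: 0.82 × 108 = 88.560
  age 5: 0.67 × 128 = 85.760
  age 6: 0.61 × 233 = 142.130
  age 7: 0.50 × 261 = 130.500
  age 8: 0.43 × 303 = 130.290
Maximum at age 6 (142.130).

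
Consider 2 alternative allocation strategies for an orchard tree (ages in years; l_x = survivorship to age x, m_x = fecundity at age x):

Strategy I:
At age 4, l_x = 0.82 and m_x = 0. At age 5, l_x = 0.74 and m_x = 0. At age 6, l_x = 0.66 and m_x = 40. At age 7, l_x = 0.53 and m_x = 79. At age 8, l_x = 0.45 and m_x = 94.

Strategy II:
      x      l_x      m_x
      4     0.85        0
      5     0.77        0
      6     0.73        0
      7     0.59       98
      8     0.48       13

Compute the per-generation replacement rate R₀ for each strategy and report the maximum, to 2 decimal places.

110.57

Strategy I: R₀ = 0.82×0 + 0.74×0 + 0.66×40 + 0.53×79 + 0.45×94 = 110.5700
Strategy II: R₀ = 0.85×0 + 0.77×0 + 0.73×0 + 0.59×98 + 0.48×13 = 64.0600
Highest R₀: strategy I with 110.5700.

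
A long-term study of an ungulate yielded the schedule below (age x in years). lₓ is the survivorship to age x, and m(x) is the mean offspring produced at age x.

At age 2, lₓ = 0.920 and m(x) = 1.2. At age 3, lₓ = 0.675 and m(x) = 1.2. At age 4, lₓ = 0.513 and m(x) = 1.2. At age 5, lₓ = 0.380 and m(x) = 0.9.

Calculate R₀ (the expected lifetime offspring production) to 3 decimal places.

R₀ = Σ lₓ m(x):
  age 2: 0.920 × 1.2 = 1.1040
  age 3: 0.675 × 1.2 = 0.8100
  age 4: 0.513 × 1.2 = 0.6156
  age 5: 0.380 × 0.9 = 0.3420
R₀ = 1.1040 + 0.8100 + 0.6156 + 0.3420 = 2.8716

2.872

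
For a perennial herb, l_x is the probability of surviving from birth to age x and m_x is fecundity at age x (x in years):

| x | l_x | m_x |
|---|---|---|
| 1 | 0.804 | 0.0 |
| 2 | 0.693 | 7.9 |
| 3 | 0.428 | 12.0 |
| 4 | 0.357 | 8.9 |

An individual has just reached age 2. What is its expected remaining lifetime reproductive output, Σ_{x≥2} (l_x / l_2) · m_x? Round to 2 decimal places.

l_2 = 0.693. Conditional survival from age 2 to x is l_x / l_2.
  x=2: (0.693/0.693) × 7.9 = 7.9000
  x=3: (0.428/0.693) × 12.0 = 7.4113
  x=4: (0.357/0.693) × 8.9 = 4.5848
Sum = 7.9000 + 7.4113 + 4.5848 = 19.8961

19.90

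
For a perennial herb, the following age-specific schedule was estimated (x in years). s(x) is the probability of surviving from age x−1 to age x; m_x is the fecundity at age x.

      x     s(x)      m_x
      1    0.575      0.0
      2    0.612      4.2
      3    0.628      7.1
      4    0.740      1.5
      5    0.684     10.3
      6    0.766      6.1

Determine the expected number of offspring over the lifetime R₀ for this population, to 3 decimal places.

4.967

Survivorship from birth: l_x = s_1·s_2·…·s_x.
  l_1 = 0.57500
  l_2 = 0.35190
  l_3 = 0.22099
  l_4 = 0.16353
  l_5 = 0.11186
  l_6 = 0.08568
R₀ = Σ l_x m_x:
  age 1: 0.57500 × 0.0 = 0.0000
  age 2: 0.35190 × 4.2 = 1.4780
  age 3: 0.22099 × 7.1 = 1.5690
  age 4: 0.16353 × 1.5 = 0.2453
  age 5: 0.11186 × 10.3 = 1.1522
  age 6: 0.08568 × 6.1 = 0.5226
R₀ = 0.0000 + 1.4780 + 1.5690 + 0.2453 + 1.1522 + 0.5226 = 4.9671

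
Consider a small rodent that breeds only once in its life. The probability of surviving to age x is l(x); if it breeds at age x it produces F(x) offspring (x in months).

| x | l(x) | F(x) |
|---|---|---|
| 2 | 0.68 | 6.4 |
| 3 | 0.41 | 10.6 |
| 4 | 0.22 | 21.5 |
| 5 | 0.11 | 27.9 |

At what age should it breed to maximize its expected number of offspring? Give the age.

Expected offspring if breeding at age x = l(x) × F(x):
  age 2: 0.68 × 6.4 = 4.352
  age 3: 0.41 × 10.6 = 4.346
  age 4: 0.22 × 21.5 = 4.730
  age 5: 0.11 × 27.9 = 3.069
Maximum at age 4 (4.730).

4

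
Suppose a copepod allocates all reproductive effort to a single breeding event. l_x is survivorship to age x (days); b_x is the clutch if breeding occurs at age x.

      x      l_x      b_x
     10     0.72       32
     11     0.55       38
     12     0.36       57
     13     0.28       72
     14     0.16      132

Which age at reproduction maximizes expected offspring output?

Expected offspring if breeding at age x = l_x × b_x:
  age 10: 0.72 × 32 = 23.040
  age 11: 0.55 × 38 = 20.900
  age 12: 0.36 × 57 = 20.520
  age 13: 0.28 × 72 = 20.160
  age 14: 0.16 × 132 = 21.120
Maximum at age 10 (23.040).

10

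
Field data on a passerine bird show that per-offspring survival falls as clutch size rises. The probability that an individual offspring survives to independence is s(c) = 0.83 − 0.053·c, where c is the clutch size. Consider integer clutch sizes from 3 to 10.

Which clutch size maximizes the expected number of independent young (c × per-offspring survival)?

Expected independent young = c × s(c):
  c=3: 3 × 0.671 = 2.013
  c=4: 4 × 0.618 = 2.472
  c=5: 5 × 0.565 = 2.825
  c=6: 6 × 0.512 = 3.072
  c=7: 7 × 0.459 = 3.213
  c=8: 8 × 0.406 = 3.248
  c=9: 9 × 0.353 = 3.177
  c=10: 10 × 0.300 = 3.000
Maximum at c = 8 (3.248 independent young).

8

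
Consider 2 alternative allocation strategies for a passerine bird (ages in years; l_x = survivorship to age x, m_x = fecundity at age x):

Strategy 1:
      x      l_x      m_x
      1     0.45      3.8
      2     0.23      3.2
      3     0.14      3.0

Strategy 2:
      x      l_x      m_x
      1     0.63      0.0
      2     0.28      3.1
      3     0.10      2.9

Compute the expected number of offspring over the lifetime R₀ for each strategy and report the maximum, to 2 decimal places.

2.87

Strategy 1: R₀ = 0.45×3.8 + 0.23×3.2 + 0.14×3.0 = 2.8660
Strategy 2: R₀ = 0.63×0.0 + 0.28×3.1 + 0.10×2.9 = 1.1580
Highest R₀: strategy 1 with 2.8660.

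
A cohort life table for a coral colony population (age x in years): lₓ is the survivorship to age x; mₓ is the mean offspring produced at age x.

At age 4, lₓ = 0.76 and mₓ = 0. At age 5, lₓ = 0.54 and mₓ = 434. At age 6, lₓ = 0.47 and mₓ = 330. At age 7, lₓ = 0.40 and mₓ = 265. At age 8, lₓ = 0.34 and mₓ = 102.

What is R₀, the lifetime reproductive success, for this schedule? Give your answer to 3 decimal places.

530.140

R₀ = Σ lₓ mₓ:
  age 4: 0.76 × 0 = 0.0000
  age 5: 0.54 × 434 = 234.3600
  age 6: 0.47 × 330 = 155.1000
  age 7: 0.40 × 265 = 106.0000
  age 8: 0.34 × 102 = 34.6800
R₀ = 0.0000 + 234.3600 + 155.1000 + 106.0000 + 34.6800 = 530.1400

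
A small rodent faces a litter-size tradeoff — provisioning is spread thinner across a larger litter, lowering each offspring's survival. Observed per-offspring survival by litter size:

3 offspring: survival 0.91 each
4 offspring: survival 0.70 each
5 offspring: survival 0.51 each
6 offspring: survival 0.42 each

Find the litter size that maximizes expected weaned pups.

Expected weaned pups = c × s(c):
  c=3: 3 × 0.91 = 2.730
  c=4: 4 × 0.70 = 2.800
  c=5: 5 × 0.51 = 2.550
  c=6: 6 × 0.42 = 2.520
Maximum at c = 4 (2.800 weaned pups).

4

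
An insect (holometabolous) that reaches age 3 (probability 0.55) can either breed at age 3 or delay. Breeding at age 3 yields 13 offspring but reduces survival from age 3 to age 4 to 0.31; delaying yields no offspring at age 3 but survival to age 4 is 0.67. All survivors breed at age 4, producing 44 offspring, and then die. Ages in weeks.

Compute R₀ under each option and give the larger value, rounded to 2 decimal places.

16.21

breed at age 3: R₀ = 0.55 × (13 + 0.31 × 44) = 0.55 × 26.6400 = 14.6520
delay to age 4: R₀ = 0.55 × (0.67 × 44) = 0.55 × 29.4800 = 16.2140
Higher: delay to age 4 (16.2140).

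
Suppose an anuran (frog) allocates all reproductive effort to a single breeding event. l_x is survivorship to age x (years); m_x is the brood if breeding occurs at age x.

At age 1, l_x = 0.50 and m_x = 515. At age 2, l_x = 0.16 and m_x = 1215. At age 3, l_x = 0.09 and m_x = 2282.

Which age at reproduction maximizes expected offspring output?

Expected offspring if breeding at age x = l_x × m_x:
  age 1: 0.50 × 515 = 257.500
  age 2: 0.16 × 1215 = 194.400
  age 3: 0.09 × 2282 = 205.380
Maximum at age 1 (257.500).

1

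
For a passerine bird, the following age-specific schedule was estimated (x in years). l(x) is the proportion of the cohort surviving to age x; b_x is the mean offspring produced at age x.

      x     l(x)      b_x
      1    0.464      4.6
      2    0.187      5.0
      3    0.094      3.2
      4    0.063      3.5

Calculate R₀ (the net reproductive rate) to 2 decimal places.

3.59

R₀ = Σ l(x) b_x:
  age 1: 0.464 × 4.6 = 2.1344
  age 2: 0.187 × 5.0 = 0.9350
  age 3: 0.094 × 3.2 = 0.3008
  age 4: 0.063 × 3.5 = 0.2205
R₀ = 2.1344 + 0.9350 + 0.3008 + 0.2205 = 3.5907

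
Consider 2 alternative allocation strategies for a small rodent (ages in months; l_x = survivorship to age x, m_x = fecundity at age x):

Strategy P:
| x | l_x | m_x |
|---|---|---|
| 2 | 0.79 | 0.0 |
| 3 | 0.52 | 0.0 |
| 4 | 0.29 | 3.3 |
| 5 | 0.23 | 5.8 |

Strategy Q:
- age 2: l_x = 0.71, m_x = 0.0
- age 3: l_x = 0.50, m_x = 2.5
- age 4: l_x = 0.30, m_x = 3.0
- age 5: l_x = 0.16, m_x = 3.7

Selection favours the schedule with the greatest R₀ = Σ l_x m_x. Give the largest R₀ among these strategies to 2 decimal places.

2.74

Strategy P: R₀ = 0.79×0.0 + 0.52×0.0 + 0.29×3.3 + 0.23×5.8 = 2.2910
Strategy Q: R₀ = 0.71×0.0 + 0.50×2.5 + 0.30×3.0 + 0.16×3.7 = 2.7420
Highest R₀: strategy Q with 2.7420.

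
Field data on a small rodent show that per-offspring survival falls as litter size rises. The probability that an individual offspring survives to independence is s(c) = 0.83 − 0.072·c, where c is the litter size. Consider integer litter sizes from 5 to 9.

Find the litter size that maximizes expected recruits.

Expected recruits = c × s(c):
  c=5: 5 × 0.470 = 2.350
  c=6: 6 × 0.398 = 2.388
  c=7: 7 × 0.326 = 2.282
  c=8: 8 × 0.254 = 2.032
  c=9: 9 × 0.182 = 1.638
Maximum at c = 6 (2.388 recruits).

6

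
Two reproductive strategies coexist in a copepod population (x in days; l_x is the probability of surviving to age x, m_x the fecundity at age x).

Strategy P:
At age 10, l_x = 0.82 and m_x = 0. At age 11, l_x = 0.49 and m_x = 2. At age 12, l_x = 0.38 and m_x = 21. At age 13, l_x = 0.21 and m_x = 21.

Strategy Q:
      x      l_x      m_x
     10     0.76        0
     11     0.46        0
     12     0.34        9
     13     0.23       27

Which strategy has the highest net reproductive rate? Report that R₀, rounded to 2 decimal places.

Strategy P: R₀ = 0.82×0 + 0.49×2 + 0.38×21 + 0.21×21 = 13.3700
Strategy Q: R₀ = 0.76×0 + 0.46×0 + 0.34×9 + 0.23×27 = 9.2700
Highest R₀: strategy P with 13.3700.

13.37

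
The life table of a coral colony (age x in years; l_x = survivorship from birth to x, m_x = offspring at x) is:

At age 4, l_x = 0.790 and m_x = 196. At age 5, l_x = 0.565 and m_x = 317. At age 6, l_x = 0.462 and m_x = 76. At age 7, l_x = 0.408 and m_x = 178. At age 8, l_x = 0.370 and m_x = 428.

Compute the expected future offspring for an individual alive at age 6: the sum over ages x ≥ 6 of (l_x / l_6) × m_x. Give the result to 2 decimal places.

575.97

l_6 = 0.462. Conditional survival from age 6 to x is l_x / l_6.
  x=6: (0.462/0.462) × 76 = 76.0000
  x=7: (0.408/0.462) × 178 = 157.1948
  x=8: (0.370/0.462) × 428 = 342.7706
Sum = 76.0000 + 157.1948 + 342.7706 = 575.9654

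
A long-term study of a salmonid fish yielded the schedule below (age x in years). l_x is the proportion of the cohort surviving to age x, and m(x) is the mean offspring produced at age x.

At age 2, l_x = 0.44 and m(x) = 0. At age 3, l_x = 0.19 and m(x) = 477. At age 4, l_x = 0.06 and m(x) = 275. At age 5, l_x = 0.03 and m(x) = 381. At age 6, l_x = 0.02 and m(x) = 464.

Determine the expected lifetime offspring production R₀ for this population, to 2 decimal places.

127.84

R₀ = Σ l_x m(x):
  age 2: 0.44 × 0 = 0.0000
  age 3: 0.19 × 477 = 90.6300
  age 4: 0.06 × 275 = 16.5000
  age 5: 0.03 × 381 = 11.4300
  age 6: 0.02 × 464 = 9.2800
R₀ = 0.0000 + 90.6300 + 16.5000 + 11.4300 + 9.2800 = 127.8400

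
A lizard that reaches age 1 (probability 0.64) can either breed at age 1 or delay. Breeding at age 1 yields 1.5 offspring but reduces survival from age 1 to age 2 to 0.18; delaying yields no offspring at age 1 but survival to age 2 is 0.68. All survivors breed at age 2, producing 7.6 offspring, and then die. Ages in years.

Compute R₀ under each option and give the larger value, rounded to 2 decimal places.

3.31

breed at age 1: R₀ = 0.64 × (1.5 + 0.18 × 7.6) = 0.64 × 2.8680 = 1.8355
delay to age 2: R₀ = 0.64 × (0.68 × 7.6) = 0.64 × 5.1680 = 3.3075
Higher: delay to age 2 (3.3075).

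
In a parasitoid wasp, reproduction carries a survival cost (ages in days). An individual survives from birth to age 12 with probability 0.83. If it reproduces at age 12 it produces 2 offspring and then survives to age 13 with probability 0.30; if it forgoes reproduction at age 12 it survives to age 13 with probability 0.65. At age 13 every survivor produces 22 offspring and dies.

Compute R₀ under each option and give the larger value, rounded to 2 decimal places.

11.87

breed at age 12: R₀ = 0.83 × (2 + 0.30 × 22) = 0.83 × 8.6000 = 7.1380
delay to age 13: R₀ = 0.83 × (0.65 × 22) = 0.83 × 14.3000 = 11.8690
Higher: delay to age 13 (11.8690).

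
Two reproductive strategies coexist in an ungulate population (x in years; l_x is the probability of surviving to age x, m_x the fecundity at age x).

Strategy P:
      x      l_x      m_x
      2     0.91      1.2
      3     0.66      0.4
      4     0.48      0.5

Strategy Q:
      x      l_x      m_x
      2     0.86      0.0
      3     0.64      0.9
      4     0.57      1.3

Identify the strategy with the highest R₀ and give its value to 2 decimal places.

1.60

Strategy P: R₀ = 0.91×1.2 + 0.66×0.4 + 0.48×0.5 = 1.5960
Strategy Q: R₀ = 0.86×0.0 + 0.64×0.9 + 0.57×1.3 = 1.3170
Highest R₀: strategy P with 1.5960.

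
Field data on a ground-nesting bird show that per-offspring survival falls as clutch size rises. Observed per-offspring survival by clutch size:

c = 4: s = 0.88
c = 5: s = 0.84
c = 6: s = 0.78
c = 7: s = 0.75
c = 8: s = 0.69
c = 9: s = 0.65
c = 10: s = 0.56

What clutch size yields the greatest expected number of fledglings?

Expected fledglings = c × s(c):
  c=4: 4 × 0.88 = 3.520
  c=5: 5 × 0.84 = 4.200
  c=6: 6 × 0.78 = 4.680
  c=7: 7 × 0.75 = 5.250
  c=8: 8 × 0.69 = 5.520
  c=9: 9 × 0.65 = 5.850
  c=10: 10 × 0.56 = 5.600
Maximum at c = 9 (5.850 fledglings).

9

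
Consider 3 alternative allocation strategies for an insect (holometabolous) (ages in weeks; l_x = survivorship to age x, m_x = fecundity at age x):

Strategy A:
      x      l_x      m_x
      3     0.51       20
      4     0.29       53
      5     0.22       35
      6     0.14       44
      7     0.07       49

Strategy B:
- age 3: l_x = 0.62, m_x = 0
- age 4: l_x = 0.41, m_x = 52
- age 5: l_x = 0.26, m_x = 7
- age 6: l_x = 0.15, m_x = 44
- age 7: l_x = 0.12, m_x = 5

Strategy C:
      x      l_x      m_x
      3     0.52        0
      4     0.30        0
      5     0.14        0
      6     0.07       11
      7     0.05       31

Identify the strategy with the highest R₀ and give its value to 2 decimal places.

Strategy A: R₀ = 0.51×20 + 0.29×53 + 0.22×35 + 0.14×44 + 0.07×49 = 42.8600
Strategy B: R₀ = 0.62×0 + 0.41×52 + 0.26×7 + 0.15×44 + 0.12×5 = 30.3400
Strategy C: R₀ = 0.52×0 + 0.30×0 + 0.14×0 + 0.07×11 + 0.05×31 = 2.3200
Highest R₀: strategy A with 42.8600.

42.86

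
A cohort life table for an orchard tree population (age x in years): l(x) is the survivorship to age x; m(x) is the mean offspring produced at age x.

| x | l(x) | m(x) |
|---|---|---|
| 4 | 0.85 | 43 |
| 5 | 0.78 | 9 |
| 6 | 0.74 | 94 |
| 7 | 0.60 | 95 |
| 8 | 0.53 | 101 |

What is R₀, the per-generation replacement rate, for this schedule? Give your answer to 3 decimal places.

223.660

R₀ = Σ l(x) m(x):
  age 4: 0.85 × 43 = 36.5500
  age 5: 0.78 × 9 = 7.0200
  age 6: 0.74 × 94 = 69.5600
  age 7: 0.60 × 95 = 57.0000
  age 8: 0.53 × 101 = 53.5300
R₀ = 36.5500 + 7.0200 + 69.5600 + 57.0000 + 53.5300 = 223.6600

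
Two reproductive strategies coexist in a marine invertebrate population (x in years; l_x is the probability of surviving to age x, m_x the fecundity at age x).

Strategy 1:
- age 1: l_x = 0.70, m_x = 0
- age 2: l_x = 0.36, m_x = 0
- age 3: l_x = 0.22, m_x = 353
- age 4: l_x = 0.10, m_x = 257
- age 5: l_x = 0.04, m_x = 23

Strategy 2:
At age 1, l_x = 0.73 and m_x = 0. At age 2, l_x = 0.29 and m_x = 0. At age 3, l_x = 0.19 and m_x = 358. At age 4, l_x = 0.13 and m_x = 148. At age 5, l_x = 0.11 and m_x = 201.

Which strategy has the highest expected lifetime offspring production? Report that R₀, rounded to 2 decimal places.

Strategy 1: R₀ = 0.70×0 + 0.36×0 + 0.22×353 + 0.10×257 + 0.04×23 = 104.2800
Strategy 2: R₀ = 0.73×0 + 0.29×0 + 0.19×358 + 0.13×148 + 0.11×201 = 109.3700
Highest R₀: strategy 2 with 109.3700.

109.37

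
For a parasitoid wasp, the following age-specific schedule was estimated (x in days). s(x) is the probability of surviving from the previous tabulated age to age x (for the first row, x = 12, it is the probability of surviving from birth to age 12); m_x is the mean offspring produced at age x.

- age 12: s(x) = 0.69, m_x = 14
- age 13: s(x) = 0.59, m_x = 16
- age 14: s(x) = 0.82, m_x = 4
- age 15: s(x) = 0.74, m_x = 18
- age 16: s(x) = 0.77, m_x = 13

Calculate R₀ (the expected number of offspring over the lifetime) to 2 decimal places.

24.43

Survivorship from birth: l_x = s_12·s_13·…·s_x.
  l_12 = 0.69000
  l_13 = 0.40710
  l_14 = 0.33382
  l_15 = 0.24703
  l_16 = 0.19021
R₀ = Σ l_x m_x:
  age 12: 0.69000 × 14 = 9.6600
  age 13: 0.40710 × 16 = 6.5136
  age 14: 0.33382 × 4 = 1.3353
  age 15: 0.24703 × 18 = 4.4465
  age 16: 0.19021 × 13 = 2.4727
R₀ = 9.6600 + 6.5136 + 1.3353 + 4.4465 + 2.4727 = 24.4281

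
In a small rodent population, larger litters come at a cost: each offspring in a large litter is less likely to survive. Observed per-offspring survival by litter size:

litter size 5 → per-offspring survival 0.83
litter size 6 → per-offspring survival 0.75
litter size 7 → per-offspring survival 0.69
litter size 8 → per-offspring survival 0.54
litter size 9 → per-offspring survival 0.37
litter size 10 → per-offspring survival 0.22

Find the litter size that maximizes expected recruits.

7

Expected recruits = c × s(c):
  c=5: 5 × 0.83 = 4.150
  c=6: 6 × 0.75 = 4.500
  c=7: 7 × 0.69 = 4.830
  c=8: 8 × 0.54 = 4.320
  c=9: 9 × 0.37 = 3.330
  c=10: 10 × 0.22 = 2.200
Maximum at c = 7 (4.830 recruits).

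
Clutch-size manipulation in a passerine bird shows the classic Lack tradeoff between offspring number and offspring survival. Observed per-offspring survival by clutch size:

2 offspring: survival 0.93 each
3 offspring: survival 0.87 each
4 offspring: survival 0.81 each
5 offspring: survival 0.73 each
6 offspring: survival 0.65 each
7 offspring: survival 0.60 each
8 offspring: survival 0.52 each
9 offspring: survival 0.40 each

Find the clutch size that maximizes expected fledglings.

Expected fledglings = c × s(c):
  c=2: 2 × 0.93 = 1.860
  c=3: 3 × 0.87 = 2.610
  c=4: 4 × 0.81 = 3.240
  c=5: 5 × 0.73 = 3.650
  c=6: 6 × 0.65 = 3.900
  c=7: 7 × 0.60 = 4.200
  c=8: 8 × 0.52 = 4.160
  c=9: 9 × 0.40 = 3.600
Maximum at c = 7 (4.200 fledglings).

7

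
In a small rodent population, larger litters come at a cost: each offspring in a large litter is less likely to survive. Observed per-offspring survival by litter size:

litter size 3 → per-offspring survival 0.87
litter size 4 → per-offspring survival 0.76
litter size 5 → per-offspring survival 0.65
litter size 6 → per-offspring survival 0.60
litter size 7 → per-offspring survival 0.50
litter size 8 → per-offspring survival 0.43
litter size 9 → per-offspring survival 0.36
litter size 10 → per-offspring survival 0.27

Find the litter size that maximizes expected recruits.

Expected recruits = c × s(c):
  c=3: 3 × 0.87 = 2.610
  c=4: 4 × 0.76 = 3.040
  c=5: 5 × 0.65 = 3.250
  c=6: 6 × 0.60 = 3.600
  c=7: 7 × 0.50 = 3.500
  c=8: 8 × 0.43 = 3.440
  c=9: 9 × 0.36 = 3.240
  c=10: 10 × 0.27 = 2.700
Maximum at c = 6 (3.600 recruits).

6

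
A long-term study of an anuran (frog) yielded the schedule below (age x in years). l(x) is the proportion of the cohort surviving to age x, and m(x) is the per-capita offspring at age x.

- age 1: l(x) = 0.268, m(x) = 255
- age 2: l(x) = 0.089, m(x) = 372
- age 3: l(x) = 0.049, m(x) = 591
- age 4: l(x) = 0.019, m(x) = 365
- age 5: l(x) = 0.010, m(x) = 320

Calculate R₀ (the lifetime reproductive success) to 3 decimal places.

R₀ = Σ l(x) m(x):
  age 1: 0.268 × 255 = 68.3400
  age 2: 0.089 × 372 = 33.1080
  age 3: 0.049 × 591 = 28.9590
  age 4: 0.019 × 365 = 6.9350
  age 5: 0.010 × 320 = 3.2000
R₀ = 68.3400 + 33.1080 + 28.9590 + 6.9350 + 3.2000 = 140.5420

140.542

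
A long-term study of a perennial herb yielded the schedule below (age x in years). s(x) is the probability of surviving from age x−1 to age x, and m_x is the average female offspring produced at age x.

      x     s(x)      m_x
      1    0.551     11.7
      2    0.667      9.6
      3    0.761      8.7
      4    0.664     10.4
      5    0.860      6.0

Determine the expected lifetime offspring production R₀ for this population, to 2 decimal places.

15.30

Survivorship from birth: l_x = s_1·s_2·…·s_x.
  l_1 = 0.55100
  l_2 = 0.36752
  l_3 = 0.27968
  l_4 = 0.18571
  l_5 = 0.15971
R₀ = Σ l_x m_x:
  age 1: 0.55100 × 11.7 = 6.4467
  age 2: 0.36752 × 9.6 = 3.5282
  age 3: 0.27968 × 8.7 = 2.4332
  age 4: 0.18571 × 10.4 = 1.9314
  age 5: 0.15971 × 6.0 = 0.9583
R₀ = 6.4467 + 3.5282 + 2.4332 + 1.9314 + 0.9583 = 15.2978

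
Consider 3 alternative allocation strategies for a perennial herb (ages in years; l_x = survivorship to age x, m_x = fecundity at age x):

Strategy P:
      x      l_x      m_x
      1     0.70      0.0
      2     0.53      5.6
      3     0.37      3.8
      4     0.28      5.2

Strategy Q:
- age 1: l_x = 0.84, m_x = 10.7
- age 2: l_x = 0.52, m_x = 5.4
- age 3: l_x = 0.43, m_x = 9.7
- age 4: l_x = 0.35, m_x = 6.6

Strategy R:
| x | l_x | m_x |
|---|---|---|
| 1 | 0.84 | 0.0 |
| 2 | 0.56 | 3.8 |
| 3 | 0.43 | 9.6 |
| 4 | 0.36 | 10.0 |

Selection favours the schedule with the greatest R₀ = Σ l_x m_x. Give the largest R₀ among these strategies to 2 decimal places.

Strategy P: R₀ = 0.70×0.0 + 0.53×5.6 + 0.37×3.8 + 0.28×5.2 = 5.8300
Strategy Q: R₀ = 0.84×10.7 + 0.52×5.4 + 0.43×9.7 + 0.35×6.6 = 18.2770
Strategy R: R₀ = 0.84×0.0 + 0.56×3.8 + 0.43×9.6 + 0.36×10.0 = 9.8560
Highest R₀: strategy Q with 18.2770.

18.28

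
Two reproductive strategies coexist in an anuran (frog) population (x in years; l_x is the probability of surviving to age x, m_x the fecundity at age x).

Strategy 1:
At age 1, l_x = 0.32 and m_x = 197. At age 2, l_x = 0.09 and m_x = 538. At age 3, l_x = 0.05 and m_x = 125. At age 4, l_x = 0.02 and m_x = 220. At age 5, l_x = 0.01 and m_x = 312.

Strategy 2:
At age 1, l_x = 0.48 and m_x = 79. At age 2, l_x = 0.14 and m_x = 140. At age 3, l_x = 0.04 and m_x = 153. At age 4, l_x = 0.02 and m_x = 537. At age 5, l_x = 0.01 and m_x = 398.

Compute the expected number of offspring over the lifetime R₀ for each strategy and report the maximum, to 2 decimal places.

125.23

Strategy 1: R₀ = 0.32×197 + 0.09×538 + 0.05×125 + 0.02×220 + 0.01×312 = 125.2300
Strategy 2: R₀ = 0.48×79 + 0.14×140 + 0.04×153 + 0.02×537 + 0.01×398 = 78.3600
Highest R₀: strategy 1 with 125.2300.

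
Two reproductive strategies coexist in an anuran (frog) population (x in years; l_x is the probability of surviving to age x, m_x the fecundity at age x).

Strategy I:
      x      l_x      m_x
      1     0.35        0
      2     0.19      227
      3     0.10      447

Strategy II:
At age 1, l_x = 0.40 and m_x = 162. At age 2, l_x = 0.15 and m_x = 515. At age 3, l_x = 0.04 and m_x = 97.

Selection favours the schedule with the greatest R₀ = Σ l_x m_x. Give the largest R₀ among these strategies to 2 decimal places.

Strategy I: R₀ = 0.35×0 + 0.19×227 + 0.10×447 = 87.8300
Strategy II: R₀ = 0.40×162 + 0.15×515 + 0.04×97 = 145.9300
Highest R₀: strategy II with 145.9300.

145.93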